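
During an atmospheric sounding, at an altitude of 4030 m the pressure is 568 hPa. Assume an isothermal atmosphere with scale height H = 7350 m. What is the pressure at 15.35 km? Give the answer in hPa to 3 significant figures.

Between two levels, P₂ = P₁ exp(−Δz/H) with Δz = z₂ − z₁.
Δz = 15350 − 4030.0 = 11320 m; Δz/H = 11320/7350.0 = 1.5401.
P₂ = 568 × exp(−1.5401) = 568 × 0.21436 = 121.76 hPa.

P ≈ 122 hPa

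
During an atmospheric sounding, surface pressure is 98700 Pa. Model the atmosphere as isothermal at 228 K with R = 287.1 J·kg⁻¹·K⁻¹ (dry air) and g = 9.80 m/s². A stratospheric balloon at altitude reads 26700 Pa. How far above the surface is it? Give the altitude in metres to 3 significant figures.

Scale height: H = RT/g = 287.1 × 228 / 9.80 = 6679.5 m.
Invert the barometric formula: z = H ln(P₀/P).
P₀/P = 98700/26700 = 3.6966; ln(3.6966) = 1.3074.
z = 6679.5 × 1.3074 = 8732.8 m.

z ≈ 8730 m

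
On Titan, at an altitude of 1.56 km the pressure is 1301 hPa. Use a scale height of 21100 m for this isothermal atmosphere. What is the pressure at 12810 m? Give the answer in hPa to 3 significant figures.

Between two levels, P₂ = P₁ exp(−Δz/H) with Δz = z₂ − z₁.
Δz = 12810 − 1560.0 = 11250 m; Δz/H = 11250/21100 = 0.53318.
P₂ = 1301 × exp(−0.53318) = 1301 × 0.58674 = 763.35 hPa.

P ≈ 763 hPa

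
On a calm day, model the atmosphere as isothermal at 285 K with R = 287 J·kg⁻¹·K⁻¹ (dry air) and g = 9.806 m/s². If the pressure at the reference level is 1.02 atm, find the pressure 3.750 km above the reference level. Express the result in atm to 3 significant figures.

Scale height: H = RT/g = 287 × 285 / 9.806 = 8341.3 m.
Barometric formula: P = P₀ exp(−z/H).
z/H = 3750.0/8341.3 = 0.44957; exp(−0.44957) = 0.63790.
P = 1.02 × 0.63790 = 0.65066 atm.

P ≈ 0.651 atm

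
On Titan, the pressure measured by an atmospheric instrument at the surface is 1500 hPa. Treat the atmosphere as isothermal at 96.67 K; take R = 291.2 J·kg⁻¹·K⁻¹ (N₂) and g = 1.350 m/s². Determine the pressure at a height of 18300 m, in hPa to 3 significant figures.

P ≈ 624 hPa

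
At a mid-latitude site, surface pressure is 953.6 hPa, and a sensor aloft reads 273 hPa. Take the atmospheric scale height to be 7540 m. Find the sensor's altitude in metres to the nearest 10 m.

Invert the barometric formula: z = H ln(P₀/P).
P₀/P = 953.6/273 = 3.4930; ln(3.4930) = 1.2508.
z = 7540.0 × 1.2508 = 9431.0 m.

z ≈ 9430 m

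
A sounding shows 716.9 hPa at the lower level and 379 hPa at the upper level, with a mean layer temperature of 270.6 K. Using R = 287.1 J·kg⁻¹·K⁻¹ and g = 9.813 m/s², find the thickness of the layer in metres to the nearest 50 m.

Hypsometric equation: Δz = (R T̄/g) ln(P₁/P₂).
R T̄/g = 287.1 × 270.6 / 9.813 = 7917.0 m.
ln(716.9/379) = ln(1.8916) = 0.63742.
Δz = 7917.0 × 0.63742 = 5046.5 m.

Δz ≈ 5050 m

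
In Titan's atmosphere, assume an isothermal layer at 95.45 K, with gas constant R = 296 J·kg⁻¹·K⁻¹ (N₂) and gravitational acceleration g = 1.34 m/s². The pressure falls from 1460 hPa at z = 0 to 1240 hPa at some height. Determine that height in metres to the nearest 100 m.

Scale height: H = RT/g = 296 × 95.45 / 1.34 = 21084 m.
Invert the barometric formula: z = H ln(P₀/P).
P₀/P = 1460/1240 = 1.1774; ln(1.1774) = 0.16331.
z = 21084 × 0.16331 = 3443.2 m.

z ≈ 3400 m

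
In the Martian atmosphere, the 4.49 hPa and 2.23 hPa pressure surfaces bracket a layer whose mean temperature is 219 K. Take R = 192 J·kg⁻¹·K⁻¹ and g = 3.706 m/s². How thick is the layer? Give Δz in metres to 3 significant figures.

Δz ≈ 7940 m

Hypsometric equation: Δz = (R T̄/g) ln(P₁/P₂).
R T̄/g = 192 × 219 / 3.706 = 11346 m.
ln(4.49/2.23) = ln(2.0135) = 0.69987.
Δz = 11346 × 0.69987 = 7940.7 m.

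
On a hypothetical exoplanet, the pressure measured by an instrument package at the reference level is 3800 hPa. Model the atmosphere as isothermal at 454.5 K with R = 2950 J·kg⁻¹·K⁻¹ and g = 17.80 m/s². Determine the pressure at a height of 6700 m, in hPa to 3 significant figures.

P ≈ 3480 hPa

Scale height: H = RT/g = 2950 × 454.5 / 17.80 = 75324 m.
Barometric formula: P = P₀ exp(−z/H).
z/H = 6700.0/75324 = 0.088949; exp(−0.088949) = 0.91489.
P = 3800 × 0.91489 = 3476.6 hPa.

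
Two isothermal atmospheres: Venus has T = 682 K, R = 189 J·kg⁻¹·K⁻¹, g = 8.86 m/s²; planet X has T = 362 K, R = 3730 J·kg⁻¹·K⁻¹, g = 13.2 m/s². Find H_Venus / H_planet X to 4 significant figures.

H = RT/g for each body.
H_Venus = 189 × 682 / 8.86 = 14548 m.
H_planet X = 3730 × 362 / 13.2 = 102290 m.
H_Venus/H_planet X = 14548/102290 = 0.14222.

H_Venus/H_planet X ≈ 0.1422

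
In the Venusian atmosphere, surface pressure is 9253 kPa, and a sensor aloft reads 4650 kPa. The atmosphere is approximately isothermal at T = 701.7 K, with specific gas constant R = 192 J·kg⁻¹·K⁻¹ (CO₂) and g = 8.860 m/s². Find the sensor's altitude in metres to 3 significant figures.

Scale height: H = RT/g = 192 × 701.7 / 8.860 = 15206 m.
Invert the barometric formula: z = H ln(P₀/P).
P₀/P = 9253/4650 = 1.9899; ln(1.9899) = 0.68808.
z = 15206 × 0.68808 = 10463 m.

z ≈ 10500 m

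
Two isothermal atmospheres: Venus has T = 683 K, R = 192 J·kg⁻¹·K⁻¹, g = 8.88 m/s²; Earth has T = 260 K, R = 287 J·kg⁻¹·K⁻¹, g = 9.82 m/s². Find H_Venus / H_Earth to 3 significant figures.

H = RT/g for each body.
H_Venus = 192 × 683 / 8.88 = 14768 m.
H_Earth = 287 × 260 / 9.82 = 7598.8 m.
H_Venus/H_Earth = 14768/7598.8 = 1.9435.

H_Venus/H_Earth ≈ 1.94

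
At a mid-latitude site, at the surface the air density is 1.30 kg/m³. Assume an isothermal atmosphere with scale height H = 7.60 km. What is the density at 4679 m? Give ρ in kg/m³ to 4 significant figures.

ρ ≈ 0.7024 kg/m³

In an isothermal atmosphere, density decays like pressure: ρ = ρ₀ exp(−z/H).
z/H = 4679.0/7600.0 = 0.61566; exp(−0.61566) = 0.54028.
ρ = 1.30 × 0.54028 = 0.70236 kg/m³.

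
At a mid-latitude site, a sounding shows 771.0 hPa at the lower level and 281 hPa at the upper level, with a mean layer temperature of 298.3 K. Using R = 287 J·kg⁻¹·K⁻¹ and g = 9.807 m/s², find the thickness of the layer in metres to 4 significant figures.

Hypsometric equation: Δz = (R T̄/g) ln(P₁/P₂).
R T̄/g = 287 × 298.3 / 9.807 = 8729.7 m.
ln(771.0/281) = ln(2.7438) = 1.0093.
Δz = 8729.7 × 1.0093 = 8810.9 m.

Δz ≈ 8811 m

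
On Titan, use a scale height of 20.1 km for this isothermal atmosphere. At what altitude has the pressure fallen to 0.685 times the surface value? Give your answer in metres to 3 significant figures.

z ≈ 7600 m

Set P/P₀ = exp(−z/H) = 0.685, so z = −H ln(0.685).
−ln(0.685) = 0.37834; z = 20100 × 0.37834 = 7604.6 m.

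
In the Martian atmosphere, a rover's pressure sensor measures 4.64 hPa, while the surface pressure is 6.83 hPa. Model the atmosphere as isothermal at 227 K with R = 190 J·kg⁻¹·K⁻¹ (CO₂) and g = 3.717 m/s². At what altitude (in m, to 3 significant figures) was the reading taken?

z ≈ 4490 m

Scale height: H = RT/g = 190 × 227 / 3.717 = 11603 m.
Invert the barometric formula: z = H ln(P₀/P).
P₀/P = 6.83/4.64 = 1.4720; ln(1.4720) = 0.38662.
z = 11603 × 0.38662 = 4486.0 m.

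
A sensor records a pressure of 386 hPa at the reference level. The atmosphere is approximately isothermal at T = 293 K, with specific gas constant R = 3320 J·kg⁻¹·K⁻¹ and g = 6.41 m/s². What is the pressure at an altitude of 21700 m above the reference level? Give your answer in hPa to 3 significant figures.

P ≈ 335 hPa

Scale height: H = RT/g = 3320 × 293 / 6.41 = 151760 m.
Barometric formula: P = P₀ exp(−z/H).
z/H = 21700/151760 = 0.14299; exp(−0.14299) = 0.86676.
P = 386 × 0.86676 = 334.57 hPa.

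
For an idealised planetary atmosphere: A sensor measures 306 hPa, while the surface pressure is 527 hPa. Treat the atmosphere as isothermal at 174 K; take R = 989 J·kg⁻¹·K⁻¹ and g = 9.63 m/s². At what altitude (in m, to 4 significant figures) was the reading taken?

Scale height: H = RT/g = 989 × 174 / 9.63 = 17870 m.
Invert the barometric formula: z = H ln(P₀/P).
P₀/P = 527/306 = 1.7222; ln(1.7222) = 0.54360.
z = 17870 × 0.54360 = 9714.1 m.

z ≈ 9714 m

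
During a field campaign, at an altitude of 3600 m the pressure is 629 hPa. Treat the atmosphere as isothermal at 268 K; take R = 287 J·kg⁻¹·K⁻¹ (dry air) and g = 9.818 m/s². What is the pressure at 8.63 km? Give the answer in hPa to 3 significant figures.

P ≈ 331 hPa

Scale height: H = RT/g = 287 × 268 / 9.818 = 7834.2 m.
Between two levels, P₂ = P₁ exp(−Δz/H) with Δz = z₂ − z₁.
Δz = 8630.0 − 3600.0 = 5030.0 m; Δz/H = 5030.0/7834.2 = 0.64206.
P₂ = 629 × exp(−0.64206) = 629 × 0.52621 = 330.99 hPa.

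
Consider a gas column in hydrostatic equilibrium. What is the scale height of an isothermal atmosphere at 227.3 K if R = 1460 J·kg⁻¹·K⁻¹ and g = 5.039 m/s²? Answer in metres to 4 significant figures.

H ≈ 65860 m

The scale height of an isothermal atmosphere is H = RT/g.
H = 1460 × 227.3 / 5.039 = 331860/5.039 = 65858 m.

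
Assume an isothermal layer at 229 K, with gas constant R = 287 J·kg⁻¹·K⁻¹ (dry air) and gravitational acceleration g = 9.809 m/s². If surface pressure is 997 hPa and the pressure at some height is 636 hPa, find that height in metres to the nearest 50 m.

z ≈ 3000 m

Scale height: H = RT/g = 287 × 229 / 9.809 = 6700.3 m.
Invert the barometric formula: z = H ln(P₀/P).
P₀/P = 997/636 = 1.5676; ln(1.5676) = 0.44955.
z = 6700.3 × 0.44955 = 3012.1 m.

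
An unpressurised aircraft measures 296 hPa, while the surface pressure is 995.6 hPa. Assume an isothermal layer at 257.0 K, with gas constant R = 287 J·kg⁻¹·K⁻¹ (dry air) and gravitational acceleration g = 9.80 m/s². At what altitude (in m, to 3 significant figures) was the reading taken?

Scale height: H = RT/g = 287 × 257.0 / 9.80 = 7526.4 m.
Invert the barometric formula: z = H ln(P₀/P).
P₀/P = 995.6/296 = 3.3635; ln(3.3635) = 1.2130.
z = 7526.4 × 1.2130 = 9129.5 m.

z ≈ 9130 m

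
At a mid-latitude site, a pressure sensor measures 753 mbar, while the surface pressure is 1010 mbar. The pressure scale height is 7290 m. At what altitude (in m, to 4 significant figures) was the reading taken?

Invert the barometric formula: z = H ln(P₀/P).
P₀/P = 1010/753 = 1.3413; ln(1.3413) = 0.29364.
z = 7290.0 × 0.29364 = 2140.6 m.

z ≈ 2141 m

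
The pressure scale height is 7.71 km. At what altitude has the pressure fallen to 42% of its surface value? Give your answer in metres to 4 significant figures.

z ≈ 6688 m

Set P/P₀ = exp(−z/H) = 0.42, so z = −H ln(0.42).
−ln(0.42) = 0.86750; z = 7710.0 × 0.86750 = 6688.4 m.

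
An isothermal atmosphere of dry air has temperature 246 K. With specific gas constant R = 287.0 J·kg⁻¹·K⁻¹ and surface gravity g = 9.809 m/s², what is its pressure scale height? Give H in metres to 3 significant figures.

The scale height of an isothermal atmosphere is H = RT/g.
H = 287.0 × 246 / 9.809 = 70602/9.809 = 7197.7 m.

H ≈ 7200 m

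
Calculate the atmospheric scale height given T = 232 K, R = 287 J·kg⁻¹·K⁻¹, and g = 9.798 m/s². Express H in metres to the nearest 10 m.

H ≈ 6800 m

The scale height of an isothermal atmosphere is H = RT/g.
H = 287 × 232 / 9.798 = 66584/9.798 = 6795.7 m.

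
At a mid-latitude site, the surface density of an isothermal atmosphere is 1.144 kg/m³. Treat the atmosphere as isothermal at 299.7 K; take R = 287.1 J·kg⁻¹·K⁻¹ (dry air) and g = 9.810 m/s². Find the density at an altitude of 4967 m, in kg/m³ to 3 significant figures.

Scale height: H = RT/g = 287.1 × 299.7 / 9.810 = 8771.0 m.
In an isothermal atmosphere, density decays like pressure: ρ = ρ₀ exp(−z/H).
z/H = 4967.0/8771.0 = 0.56630; exp(−0.56630) = 0.56762.
ρ = 1.144 × 0.56762 = 0.64936 kg/m³.

ρ ≈ 0.649 kg/m³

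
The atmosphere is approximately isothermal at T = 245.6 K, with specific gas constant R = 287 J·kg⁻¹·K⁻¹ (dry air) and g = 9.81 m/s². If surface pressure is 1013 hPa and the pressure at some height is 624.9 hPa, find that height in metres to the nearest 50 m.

z ≈ 3450 m

Scale height: H = RT/g = 287 × 245.6 / 9.81 = 7185.2 m.
Invert the barometric formula: z = H ln(P₀/P).
P₀/P = 1013/624.9 = 1.6211; ln(1.6211) = 0.48310.
z = 7185.2 × 0.48310 = 3471.2 m.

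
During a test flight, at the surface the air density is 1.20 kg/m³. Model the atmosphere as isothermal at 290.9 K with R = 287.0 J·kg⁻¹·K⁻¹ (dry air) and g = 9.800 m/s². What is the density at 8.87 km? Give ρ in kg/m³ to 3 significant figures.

ρ ≈ 0.424 kg/m³

Scale height: H = RT/g = 287.0 × 290.9 / 9.800 = 8519.2 m.
In an isothermal atmosphere, density decays like pressure: ρ = ρ₀ exp(−z/H).
z/H = 8870.0/8519.2 = 1.0412; exp(−1.0412) = 0.35303.
ρ = 1.20 × 0.35303 = 0.42364 kg/m³.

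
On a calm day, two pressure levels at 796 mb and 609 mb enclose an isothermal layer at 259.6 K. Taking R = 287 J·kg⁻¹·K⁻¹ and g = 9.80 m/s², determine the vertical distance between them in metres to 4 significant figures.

Hypsometric equation: Δz = (R T̄/g) ln(P₁/P₂).
R T̄/g = 287 × 259.6 / 9.80 = 7602.6 m.
ln(796/609) = ln(1.3071) = 0.26781.
Δz = 7602.6 × 0.26781 = 2036.1 m.

Δz ≈ 2036 m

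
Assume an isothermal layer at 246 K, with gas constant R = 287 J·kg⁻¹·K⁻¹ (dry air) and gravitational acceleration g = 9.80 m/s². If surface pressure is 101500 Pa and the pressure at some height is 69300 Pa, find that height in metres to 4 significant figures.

Scale height: H = RT/g = 287 × 246 / 9.80 = 7204.3 m.
Invert the barometric formula: z = H ln(P₀/P).
P₀/P = 101500/69300 = 1.4646; ln(1.4646) = 0.38158.
z = 7204.3 × 0.38158 = 2749.0 m.

z ≈ 2749 m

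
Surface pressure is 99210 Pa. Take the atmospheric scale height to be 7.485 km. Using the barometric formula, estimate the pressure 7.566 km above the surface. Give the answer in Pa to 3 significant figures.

Barometric formula: P = P₀ exp(−z/H).
z/H = 7566.0/7485.0 = 1.0108; exp(−1.0108) = 0.36393.
P = 99210 × 0.36393 = 36105 Pa.

P ≈ 36100 Pa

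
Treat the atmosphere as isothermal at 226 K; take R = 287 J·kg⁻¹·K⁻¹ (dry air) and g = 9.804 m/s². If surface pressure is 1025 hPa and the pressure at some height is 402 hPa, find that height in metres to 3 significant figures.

z ≈ 6190 m

Scale height: H = RT/g = 287 × 226 / 9.804 = 6615.9 m.
Invert the barometric formula: z = H ln(P₀/P).
P₀/P = 1025/402 = 2.5498; ln(2.5498) = 0.93601.
z = 6615.9 × 0.93601 = 6192.5 m.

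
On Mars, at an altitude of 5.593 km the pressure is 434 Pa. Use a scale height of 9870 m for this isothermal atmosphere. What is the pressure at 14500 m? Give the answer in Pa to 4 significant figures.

P ≈ 176.0 Pa

Between two levels, P₂ = P₁ exp(−Δz/H) with Δz = z₂ − z₁.
Δz = 14500 − 5593.0 = 8907.0 m; Δz/H = 8907.0/9870.0 = 0.90243.
P₂ = 434 × exp(−0.90243) = 434 × 0.40558 = 176.02 Pa.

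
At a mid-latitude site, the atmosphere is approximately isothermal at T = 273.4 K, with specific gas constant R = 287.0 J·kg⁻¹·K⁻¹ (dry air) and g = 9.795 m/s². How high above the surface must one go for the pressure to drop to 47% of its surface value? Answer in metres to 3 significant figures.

Scale height: H = RT/g = 287.0 × 273.4 / 9.795 = 8010.8 m.
Set P/P₀ = exp(−z/H) = 0.47, so z = −H ln(0.47).
−ln(0.47) = 0.75502; z = 8010.8 × 0.75502 = 6048.3 m.

z ≈ 6050 m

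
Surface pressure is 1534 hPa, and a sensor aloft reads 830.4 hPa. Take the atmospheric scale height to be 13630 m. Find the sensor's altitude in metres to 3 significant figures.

Invert the barometric formula: z = H ln(P₀/P).
P₀/P = 1534/830.4 = 1.8473; ln(1.8473) = 0.61373.
z = 13630 × 0.61373 = 8365.1 m.

z ≈ 8370 m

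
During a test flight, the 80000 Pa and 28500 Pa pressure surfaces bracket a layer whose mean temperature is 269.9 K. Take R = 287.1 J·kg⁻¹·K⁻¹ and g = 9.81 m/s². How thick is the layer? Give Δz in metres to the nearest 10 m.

Δz ≈ 8150 m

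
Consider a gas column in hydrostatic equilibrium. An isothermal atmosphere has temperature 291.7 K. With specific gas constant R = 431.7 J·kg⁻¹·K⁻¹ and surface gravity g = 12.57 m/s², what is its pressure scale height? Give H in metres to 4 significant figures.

H ≈ 10020 m

The scale height of an isothermal atmosphere is H = RT/g.
H = 431.7 × 291.7 / 12.57 = 125930/12.57 = 10018 m.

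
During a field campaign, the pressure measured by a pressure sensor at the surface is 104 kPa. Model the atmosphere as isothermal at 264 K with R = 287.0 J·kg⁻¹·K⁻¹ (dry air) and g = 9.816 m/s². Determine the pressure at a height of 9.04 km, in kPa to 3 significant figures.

P ≈ 32.2 kPa

Scale height: H = RT/g = 287.0 × 264 / 9.816 = 7718.8 m.
Barometric formula: P = P₀ exp(−z/H).
z/H = 9040.0/7718.8 = 1.1712; exp(−1.1712) = 0.30999.
P = 104 × 0.30999 = 32.239 kPa.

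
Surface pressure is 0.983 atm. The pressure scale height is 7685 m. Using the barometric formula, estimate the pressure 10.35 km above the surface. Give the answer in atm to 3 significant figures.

P ≈ 0.256 atm

Barometric formula: P = P₀ exp(−z/H).
z/H = 10350/7685.0 = 1.3468; exp(−1.3468) = 0.26007.
P = 0.983 × 0.26007 = 0.25565 atm.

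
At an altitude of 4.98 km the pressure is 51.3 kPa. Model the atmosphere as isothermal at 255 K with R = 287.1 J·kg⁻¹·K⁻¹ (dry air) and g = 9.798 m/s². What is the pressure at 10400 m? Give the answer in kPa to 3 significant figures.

Scale height: H = RT/g = 287.1 × 255 / 9.798 = 7472.0 m.
Between two levels, P₂ = P₁ exp(−Δz/H) with Δz = z₂ − z₁.
Δz = 10400 − 4980.0 = 5420.0 m; Δz/H = 5420.0/7472.0 = 0.72537.
P₂ = 51.3 × exp(−0.72537) = 51.3 × 0.48415 = 24.837 kPa.

P ≈ 24.8 kPa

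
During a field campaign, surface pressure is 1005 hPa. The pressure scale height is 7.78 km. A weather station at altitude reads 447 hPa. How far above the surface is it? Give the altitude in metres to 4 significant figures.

Invert the barometric formula: z = H ln(P₀/P).
P₀/P = 1005/447 = 2.2483; ln(2.2483) = 0.81017.
z = 7780.0 × 0.81017 = 6303.1 m.

z ≈ 6303 m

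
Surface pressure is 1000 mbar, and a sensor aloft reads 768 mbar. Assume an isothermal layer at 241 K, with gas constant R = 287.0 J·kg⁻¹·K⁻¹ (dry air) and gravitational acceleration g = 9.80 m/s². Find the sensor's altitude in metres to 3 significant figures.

Scale height: H = RT/g = 287.0 × 241 / 9.80 = 7057.9 m.
Invert the barometric formula: z = H ln(P₀/P).
P₀/P = 1000/768 = 1.3021; ln(1.3021) = 0.26398.
z = 7057.9 × 0.26398 = 1863.1 m.

z ≈ 1860 m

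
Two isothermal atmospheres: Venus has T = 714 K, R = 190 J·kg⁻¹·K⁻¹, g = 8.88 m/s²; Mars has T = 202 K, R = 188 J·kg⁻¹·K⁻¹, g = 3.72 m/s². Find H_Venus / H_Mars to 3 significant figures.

H = RT/g for each body.
H_Venus = 190 × 714 / 8.88 = 15277 m.
H_Mars = 188 × 202 / 3.72 = 10209 m.
H_Venus/H_Mars = 15277/10209 = 1.4964.

H_Venus/H_Mars ≈ 1.50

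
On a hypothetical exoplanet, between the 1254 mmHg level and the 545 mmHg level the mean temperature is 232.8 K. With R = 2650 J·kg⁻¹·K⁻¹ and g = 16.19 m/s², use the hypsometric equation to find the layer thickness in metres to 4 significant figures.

Δz ≈ 31750 m

Hypsometric equation: Δz = (R T̄/g) ln(P₁/P₂).
R T̄/g = 2650 × 232.8 / 16.19 = 38105 m.
ln(1254/545) = ln(2.3009) = 0.83330.
Δz = 38105 × 0.83330 = 31753 m.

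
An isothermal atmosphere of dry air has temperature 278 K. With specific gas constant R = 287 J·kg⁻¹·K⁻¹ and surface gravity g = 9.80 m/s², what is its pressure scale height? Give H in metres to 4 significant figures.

The scale height of an isothermal atmosphere is H = RT/g.
H = 287 × 278 / 9.80 = 79786/9.80 = 8141.4 m.

H ≈ 8141 m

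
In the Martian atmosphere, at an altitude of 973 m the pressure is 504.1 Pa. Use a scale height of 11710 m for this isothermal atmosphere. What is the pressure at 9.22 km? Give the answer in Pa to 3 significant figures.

P ≈ 249 Pa

Between two levels, P₂ = P₁ exp(−Δz/H) with Δz = z₂ − z₁.
Δz = 9220.0 − 973.00 = 8247.0 m; Δz/H = 8247.0/11710 = 0.70427.
P₂ = 504.1 × exp(−0.70427) = 504.1 × 0.49447 = 249.26 Pa.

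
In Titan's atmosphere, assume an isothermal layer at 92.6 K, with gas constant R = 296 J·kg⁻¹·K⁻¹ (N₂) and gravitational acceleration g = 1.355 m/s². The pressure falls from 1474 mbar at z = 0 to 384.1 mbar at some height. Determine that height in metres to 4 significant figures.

Scale height: H = RT/g = 296 × 92.6 / 1.355 = 20228 m.
Invert the barometric formula: z = H ln(P₀/P).
P₀/P = 1474/384.1 = 3.8375; ln(3.8375) = 1.3448.
z = 20228 × 1.3448 = 27203 m.

z ≈ 27200 m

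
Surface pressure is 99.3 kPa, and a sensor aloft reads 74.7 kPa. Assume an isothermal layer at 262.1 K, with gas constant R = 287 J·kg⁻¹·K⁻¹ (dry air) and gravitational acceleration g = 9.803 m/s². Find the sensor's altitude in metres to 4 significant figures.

Scale height: H = RT/g = 287 × 262.1 / 9.803 = 7673.4 m.
Invert the barometric formula: z = H ln(P₀/P).
P₀/P = 99.3/74.7 = 1.3293; ln(1.3293) = 0.28465.
z = 7673.4 × 0.28465 = 2184.2 m.

z ≈ 2184 m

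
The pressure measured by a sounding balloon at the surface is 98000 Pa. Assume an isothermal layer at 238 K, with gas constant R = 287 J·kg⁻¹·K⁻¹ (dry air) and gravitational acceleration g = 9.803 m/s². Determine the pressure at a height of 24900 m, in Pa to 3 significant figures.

P ≈ 2750 Pa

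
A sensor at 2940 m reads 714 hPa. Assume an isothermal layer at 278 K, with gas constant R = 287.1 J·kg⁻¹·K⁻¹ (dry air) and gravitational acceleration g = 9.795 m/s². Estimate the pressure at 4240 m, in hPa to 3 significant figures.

P ≈ 609 hPa

Scale height: H = RT/g = 287.1 × 278 / 9.795 = 8148.4 m.
Between two levels, P₂ = P₁ exp(−Δz/H) with Δz = z₂ − z₁.
Δz = 4240.0 − 2940.0 = 1300.0 m; Δz/H = 1300.0/8148.4 = 0.15954.
P₂ = 714 × exp(−0.15954) = 714 × 0.85254 = 608.71 hPa.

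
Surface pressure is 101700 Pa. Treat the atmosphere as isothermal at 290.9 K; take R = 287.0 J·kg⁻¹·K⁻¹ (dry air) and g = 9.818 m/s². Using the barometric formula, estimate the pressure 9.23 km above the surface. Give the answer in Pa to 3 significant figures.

Scale height: H = RT/g = 287.0 × 290.9 / 9.818 = 8503.6 m.
Barometric formula: P = P₀ exp(−z/H).
z/H = 9230.0/8503.6 = 1.0854; exp(−1.0854) = 0.33777.
P = 101700 × 0.33777 = 34351 Pa.

P ≈ 34400 Pa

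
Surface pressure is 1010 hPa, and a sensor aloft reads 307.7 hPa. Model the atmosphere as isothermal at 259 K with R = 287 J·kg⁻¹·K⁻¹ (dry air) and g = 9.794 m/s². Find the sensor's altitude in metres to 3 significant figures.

z ≈ 9020 m

Scale height: H = RT/g = 287 × 259 / 9.794 = 7589.6 m.
Invert the barometric formula: z = H ln(P₀/P).
P₀/P = 1010/307.7 = 3.2824; ln(3.2824) = 1.1886.
z = 7589.6 × 1.1886 = 9021.0 m.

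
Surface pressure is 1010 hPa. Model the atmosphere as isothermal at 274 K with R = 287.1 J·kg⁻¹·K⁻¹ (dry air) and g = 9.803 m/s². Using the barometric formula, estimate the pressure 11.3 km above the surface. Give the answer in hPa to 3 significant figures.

P ≈ 247 hPa

Scale height: H = RT/g = 287.1 × 274 / 9.803 = 8024.6 m.
Barometric formula: P = P₀ exp(−z/H).
z/H = 11300/8024.6 = 1.4082; exp(−1.4082) = 0.24458.
P = 1010 × 0.24458 = 247.03 hPa.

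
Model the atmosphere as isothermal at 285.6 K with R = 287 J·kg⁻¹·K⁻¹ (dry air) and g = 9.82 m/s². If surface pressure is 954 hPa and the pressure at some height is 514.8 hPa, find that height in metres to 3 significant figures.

Scale height: H = RT/g = 287 × 285.6 / 9.82 = 8347.0 m.
Invert the barometric formula: z = H ln(P₀/P).
P₀/P = 954/514.8 = 1.8531; ln(1.8531) = 0.61686.
z = 8347.0 × 0.61686 = 5148.9 m.

z ≈ 5150 m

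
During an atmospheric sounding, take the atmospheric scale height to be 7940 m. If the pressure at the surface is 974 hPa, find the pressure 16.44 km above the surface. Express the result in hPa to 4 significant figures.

P ≈ 122.8 hPa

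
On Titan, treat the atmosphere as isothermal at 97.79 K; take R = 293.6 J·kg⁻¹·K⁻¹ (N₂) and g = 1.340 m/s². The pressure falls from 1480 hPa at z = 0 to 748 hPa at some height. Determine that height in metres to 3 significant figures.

Scale height: H = RT/g = 293.6 × 97.79 / 1.340 = 21426 m.
Invert the barometric formula: z = H ln(P₀/P).
P₀/P = 1480/748 = 1.9786; ln(1.9786) = 0.68239.
z = 21426 × 0.68239 = 14621 m.

z ≈ 14600 m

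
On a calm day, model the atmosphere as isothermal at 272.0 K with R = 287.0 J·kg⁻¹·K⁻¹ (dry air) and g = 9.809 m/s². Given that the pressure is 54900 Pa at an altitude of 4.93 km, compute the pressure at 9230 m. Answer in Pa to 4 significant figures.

P ≈ 31980 Pa

Scale height: H = RT/g = 287.0 × 272.0 / 9.809 = 7958.4 m.
Between two levels, P₂ = P₁ exp(−Δz/H) with Δz = z₂ − z₁.
Δz = 9230.0 − 4930.0 = 4300.0 m; Δz/H = 4300.0/7958.4 = 0.54031.
P₂ = 54900 × exp(−0.54031) = 54900 × 0.58257 = 31983 Pa.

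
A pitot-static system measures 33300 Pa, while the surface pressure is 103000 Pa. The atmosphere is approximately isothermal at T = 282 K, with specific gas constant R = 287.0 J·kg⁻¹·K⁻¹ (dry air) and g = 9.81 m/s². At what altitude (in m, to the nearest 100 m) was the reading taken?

Scale height: H = RT/g = 287.0 × 282 / 9.81 = 8250.2 m.
Invert the barometric formula: z = H ln(P₀/P).
P₀/P = 103000/33300 = 3.0931; ln(3.0931) = 1.1292.
z = 8250.2 × 1.1292 = 9316.1 m.

z ≈ 9300 m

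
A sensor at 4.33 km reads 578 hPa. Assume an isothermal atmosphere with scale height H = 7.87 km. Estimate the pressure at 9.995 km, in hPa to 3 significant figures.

P ≈ 281 hPa

Between two levels, P₂ = P₁ exp(−Δz/H) with Δz = z₂ − z₁.
Δz = 9995.0 − 4330.0 = 5665.0 m; Δz/H = 5665.0/7870.0 = 0.71982.
P₂ = 578 × exp(−0.71982) = 578 × 0.48684 = 281.39 hPa.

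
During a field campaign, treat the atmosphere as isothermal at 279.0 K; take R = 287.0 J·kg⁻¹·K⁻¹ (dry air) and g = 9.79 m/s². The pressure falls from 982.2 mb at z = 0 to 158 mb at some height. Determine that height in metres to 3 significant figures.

z ≈ 14900 m

Scale height: H = RT/g = 287.0 × 279.0 / 9.79 = 8179.1 m.
Invert the barometric formula: z = H ln(P₀/P).
P₀/P = 982.2/158 = 6.2165; ln(6.2165) = 1.8272.
z = 8179.1 × 1.8272 = 14945 m.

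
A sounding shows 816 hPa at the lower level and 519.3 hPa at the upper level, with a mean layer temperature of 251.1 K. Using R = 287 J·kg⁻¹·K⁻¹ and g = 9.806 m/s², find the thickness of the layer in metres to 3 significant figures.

Δz ≈ 3320 m

Hypsometric equation: Δz = (R T̄/g) ln(P₁/P₂).
R T̄/g = 287 × 251.1 / 9.806 = 7349.1 m.
ln(816/519.3) = ln(1.5713) = 0.45190.
Δz = 7349.1 × 0.45190 = 3321.1 m.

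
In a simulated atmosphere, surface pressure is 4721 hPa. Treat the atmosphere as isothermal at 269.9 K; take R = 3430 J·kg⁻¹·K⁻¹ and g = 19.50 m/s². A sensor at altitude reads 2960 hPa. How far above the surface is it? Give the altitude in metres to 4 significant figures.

Scale height: H = RT/g = 3430 × 269.9 / 19.50 = 47475 m.
Invert the barometric formula: z = H ln(P₀/P).
P₀/P = 4721/2960 = 1.5949; ln(1.5949) = 0.46681.
z = 47475 × 0.46681 = 22162 m.

z ≈ 22160 m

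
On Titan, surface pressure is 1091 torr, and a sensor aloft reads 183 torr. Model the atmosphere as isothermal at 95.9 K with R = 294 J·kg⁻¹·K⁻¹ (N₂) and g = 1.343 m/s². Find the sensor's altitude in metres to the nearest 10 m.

z ≈ 37480 m

Scale height: H = RT/g = 294 × 95.9 / 1.343 = 20994 m.
Invert the barometric formula: z = H ln(P₀/P).
P₀/P = 1091/183 = 5.9617; ln(5.9617) = 1.7854.
z = 20994 × 1.7854 = 37483 m.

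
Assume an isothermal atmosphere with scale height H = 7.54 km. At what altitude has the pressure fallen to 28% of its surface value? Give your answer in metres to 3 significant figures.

Set P/P₀ = exp(−z/H) = 0.28, so z = −H ln(0.28).
−ln(0.28) = 1.2730; z = 7540.0 × 1.2730 = 9598.4 m.

z ≈ 9600 m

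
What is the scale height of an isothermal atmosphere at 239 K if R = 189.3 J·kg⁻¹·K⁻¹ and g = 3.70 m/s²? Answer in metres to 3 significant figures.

H ≈ 12200 m

The scale height of an isothermal atmosphere is H = RT/g.
H = 189.3 × 239 / 3.70 = 45243/3.70 = 12228 m.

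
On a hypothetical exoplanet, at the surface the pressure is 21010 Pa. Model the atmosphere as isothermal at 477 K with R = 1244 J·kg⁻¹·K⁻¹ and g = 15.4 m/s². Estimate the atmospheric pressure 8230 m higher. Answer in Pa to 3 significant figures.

P ≈ 17000 Pa

Scale height: H = RT/g = 1244 × 477 / 15.4 = 38532 m.
Barometric formula: P = P₀ exp(−z/H).
z/H = 8230.0/38532 = 0.21359; exp(−0.21359) = 0.80768.
P = 21010 × 0.80768 = 16969 Pa.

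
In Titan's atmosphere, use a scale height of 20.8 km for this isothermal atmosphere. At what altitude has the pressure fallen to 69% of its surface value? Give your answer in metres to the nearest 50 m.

Set P/P₀ = exp(−z/H) = 0.69, so z = −H ln(0.69).
−ln(0.69) = 0.37106; z = 20800 × 0.37106 = 7718.0 m.

z ≈ 7700 m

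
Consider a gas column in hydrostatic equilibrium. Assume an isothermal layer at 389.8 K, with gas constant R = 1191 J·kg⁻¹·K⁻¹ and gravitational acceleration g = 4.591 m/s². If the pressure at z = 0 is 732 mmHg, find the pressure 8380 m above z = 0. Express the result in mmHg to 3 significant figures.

Scale height: H = RT/g = 1191 × 389.8 / 4.591 = 101120 m.
Barometric formula: P = P₀ exp(−z/H).
z/H = 8380.0/101120 = 0.082872; exp(−0.082872) = 0.92047.
P = 732 × 0.92047 = 673.78 mmHg.

P ≈ 674 mmHg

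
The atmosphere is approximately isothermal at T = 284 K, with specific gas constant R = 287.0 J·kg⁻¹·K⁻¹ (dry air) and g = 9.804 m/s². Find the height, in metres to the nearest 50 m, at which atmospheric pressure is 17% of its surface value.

Scale height: H = RT/g = 287.0 × 284 / 9.804 = 8313.7 m.
Set P/P₀ = exp(−z/H) = 0.17, so z = −H ln(0.17).
−ln(0.17) = 1.7720; z = 8313.7 × 1.7720 = 14732 m.

z ≈ 14750 m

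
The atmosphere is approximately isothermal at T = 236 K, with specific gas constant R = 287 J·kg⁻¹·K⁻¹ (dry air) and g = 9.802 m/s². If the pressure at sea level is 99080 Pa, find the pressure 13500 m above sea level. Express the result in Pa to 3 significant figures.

Scale height: H = RT/g = 287 × 236 / 9.802 = 6910.0 m.
Barometric formula: P = P₀ exp(−z/H).
z/H = 13500/6910.0 = 1.9537; exp(−1.9537) = 0.14175.
P = 99080 × 0.14175 = 14045 Pa.

P ≈ 14000 Pa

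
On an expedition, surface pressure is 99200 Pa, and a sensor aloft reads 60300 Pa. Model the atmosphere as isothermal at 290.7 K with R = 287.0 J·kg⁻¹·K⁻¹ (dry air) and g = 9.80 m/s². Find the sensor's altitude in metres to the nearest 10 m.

Scale height: H = RT/g = 287.0 × 290.7 / 9.80 = 8513.4 m.
Invert the barometric formula: z = H ln(P₀/P).
P₀/P = 99200/60300 = 1.6451; ln(1.6451) = 0.49780.
z = 8513.4 × 0.49780 = 4238.0 m.

z ≈ 4240 m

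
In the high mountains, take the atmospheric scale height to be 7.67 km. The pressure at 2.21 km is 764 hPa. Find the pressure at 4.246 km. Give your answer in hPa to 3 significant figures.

Between two levels, P₂ = P₁ exp(−Δz/H) with Δz = z₂ − z₁.
Δz = 4246.0 − 2210.0 = 2036.0 m; Δz/H = 2036.0/7670.0 = 0.26545.
P₂ = 764 × exp(−0.26545) = 764 × 0.76686 = 585.88 hPa.

P ≈ 586 hPa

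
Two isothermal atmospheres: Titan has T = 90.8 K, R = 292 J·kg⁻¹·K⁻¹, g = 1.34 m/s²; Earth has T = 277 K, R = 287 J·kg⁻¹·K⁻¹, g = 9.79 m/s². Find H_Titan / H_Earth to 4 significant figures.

H = RT/g for each body.
H_Titan = 292 × 90.8 / 1.34 = 19786 m.
H_Earth = 287 × 277 / 9.79 = 8120.4 m.
H_Titan/H_Earth = 19786/8120.4 = 2.4366.

H_Titan/H_Earth ≈ 2.437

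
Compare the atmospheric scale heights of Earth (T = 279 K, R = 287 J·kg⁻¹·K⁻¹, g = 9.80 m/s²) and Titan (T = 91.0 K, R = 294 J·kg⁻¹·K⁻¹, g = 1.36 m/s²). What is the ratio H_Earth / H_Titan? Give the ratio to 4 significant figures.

H = RT/g for each body.
H_Earth = 287 × 279 / 9.80 = 8170.7 m.
H_Titan = 294 × 91.0 / 1.36 = 19672 m.
H_Earth/H_Titan = 8170.7/19672 = 0.41535.

H_Earth/H_Titan ≈ 0.4153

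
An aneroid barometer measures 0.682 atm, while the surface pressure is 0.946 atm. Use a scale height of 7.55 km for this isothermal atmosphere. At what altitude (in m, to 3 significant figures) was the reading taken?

Invert the barometric formula: z = H ln(P₀/P).
P₀/P = 0.946/0.682 = 1.3871; ln(1.3871) = 0.32722.
z = 7550.0 × 0.32722 = 2470.5 m.

z ≈ 2470 m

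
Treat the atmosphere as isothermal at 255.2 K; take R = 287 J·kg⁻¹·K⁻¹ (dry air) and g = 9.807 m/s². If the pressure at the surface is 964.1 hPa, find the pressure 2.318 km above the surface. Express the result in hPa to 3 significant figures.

Scale height: H = RT/g = 287 × 255.2 / 9.807 = 7468.4 m.
Barometric formula: P = P₀ exp(−z/H).
z/H = 2318.0/7468.4 = 0.31037; exp(−0.31037) = 0.73318.
P = 964.1 × 0.73318 = 706.86 hPa.

P ≈ 707 hPa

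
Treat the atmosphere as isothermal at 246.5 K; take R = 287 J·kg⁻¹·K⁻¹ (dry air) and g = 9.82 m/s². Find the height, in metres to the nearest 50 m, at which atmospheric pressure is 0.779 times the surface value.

z ≈ 1800 m

Scale height: H = RT/g = 287 × 246.5 / 9.82 = 7204.2 m.
Set P/P₀ = exp(−z/H) = 0.779, so z = −H ln(0.779).
−ln(0.779) = 0.24974; z = 7204.2 × 0.24974 = 1799.2 m.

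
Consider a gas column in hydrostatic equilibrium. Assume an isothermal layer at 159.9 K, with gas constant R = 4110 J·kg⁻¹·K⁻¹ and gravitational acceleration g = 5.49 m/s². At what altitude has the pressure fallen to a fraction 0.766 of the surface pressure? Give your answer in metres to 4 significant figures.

z ≈ 31910 m

Scale height: H = RT/g = 4110 × 159.9 / 5.49 = 119710 m.
Set P/P₀ = exp(−z/H) = 0.766, so z = −H ln(0.766).
−ln(0.766) = 0.26657; z = 119710 × 0.26657 = 31911 m.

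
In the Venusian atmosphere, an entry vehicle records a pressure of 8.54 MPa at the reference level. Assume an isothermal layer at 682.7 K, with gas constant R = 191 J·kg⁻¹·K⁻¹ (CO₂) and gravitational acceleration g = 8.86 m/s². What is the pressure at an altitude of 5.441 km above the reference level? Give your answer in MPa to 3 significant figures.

P ≈ 5.90 MPa

Scale height: H = RT/g = 191 × 682.7 / 8.86 = 14717 m.
Barometric formula: P = P₀ exp(−z/H).
z/H = 5441.0/14717 = 0.36971; exp(−0.36971) = 0.69093.
P = 8.54 × 0.69093 = 5.9005 MPa.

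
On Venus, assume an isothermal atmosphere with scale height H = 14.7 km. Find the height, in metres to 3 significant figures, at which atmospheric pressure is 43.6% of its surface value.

Set P/P₀ = exp(−z/H) = 0.436, so z = −H ln(0.436).
−ln(0.436) = 0.83011; z = 14700 × 0.83011 = 12203 m.

z ≈ 12200 m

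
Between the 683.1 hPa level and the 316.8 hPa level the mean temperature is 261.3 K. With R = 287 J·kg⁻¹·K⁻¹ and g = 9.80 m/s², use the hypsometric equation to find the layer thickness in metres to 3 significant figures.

Δz ≈ 5880 m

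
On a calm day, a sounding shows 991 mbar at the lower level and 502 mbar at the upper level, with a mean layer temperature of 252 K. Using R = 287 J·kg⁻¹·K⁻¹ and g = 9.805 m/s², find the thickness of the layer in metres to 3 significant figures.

Hypsometric equation: Δz = (R T̄/g) ln(P₁/P₂).
R T̄/g = 287 × 252 / 9.805 = 7376.2 m.
ln(991/502) = ln(1.9741) = 0.68011.
Δz = 7376.2 × 0.68011 = 5016.6 m.

Δz ≈ 5020 m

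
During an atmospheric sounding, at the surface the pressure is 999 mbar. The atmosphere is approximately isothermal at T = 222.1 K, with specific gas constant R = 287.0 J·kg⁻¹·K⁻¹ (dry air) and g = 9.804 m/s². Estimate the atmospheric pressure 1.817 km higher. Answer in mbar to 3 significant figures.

Scale height: H = RT/g = 287.0 × 222.1 / 9.804 = 6501.7 m.
Barometric formula: P = P₀ exp(−z/H).
z/H = 1817.0/6501.7 = 0.27947; exp(−0.27947) = 0.75618.
P = 999 × 0.75618 = 755.42 mbar.

P ≈ 755 mbar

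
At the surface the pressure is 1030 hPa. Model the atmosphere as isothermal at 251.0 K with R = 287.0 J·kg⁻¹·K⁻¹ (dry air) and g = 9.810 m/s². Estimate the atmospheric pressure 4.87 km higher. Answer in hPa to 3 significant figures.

Scale height: H = RT/g = 287.0 × 251.0 / 9.810 = 7343.2 m.
Barometric formula: P = P₀ exp(−z/H).
z/H = 4870.0/7343.2 = 0.66320; exp(−0.66320) = 0.51520.
P = 1030 × 0.51520 = 530.66 hPa.

P ≈ 531 hPa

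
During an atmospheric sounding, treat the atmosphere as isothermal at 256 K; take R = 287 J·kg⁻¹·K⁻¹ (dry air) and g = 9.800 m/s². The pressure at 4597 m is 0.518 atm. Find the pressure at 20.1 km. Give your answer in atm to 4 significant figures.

Scale height: H = RT/g = 287 × 256 / 9.800 = 7497.1 m.
Between two levels, P₂ = P₁ exp(−Δz/H) with Δz = z₂ − z₁.
Δz = 20100 − 4597.0 = 15503 m; Δz/H = 15503/7497.1 = 2.0679.
P₂ = 0.518 × exp(−2.0679) = 0.518 × 0.12645 = 0.065501 atm.

P ≈ 0.06550 atm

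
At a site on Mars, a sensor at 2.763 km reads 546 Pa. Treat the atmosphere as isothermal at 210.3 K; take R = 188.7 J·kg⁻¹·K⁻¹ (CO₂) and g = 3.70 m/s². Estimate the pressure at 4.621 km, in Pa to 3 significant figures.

Scale height: H = RT/g = 188.7 × 210.3 / 3.70 = 10725 m.
Between two levels, P₂ = P₁ exp(−Δz/H) with Δz = z₂ − z₁.
Δz = 4621.0 − 2763.0 = 1858.0 m; Δz/H = 1858.0/10725 = 0.17324.
P₂ = 546 × exp(−0.17324) = 546 × 0.84094 = 459.15 Pa.

P ≈ 459 Pa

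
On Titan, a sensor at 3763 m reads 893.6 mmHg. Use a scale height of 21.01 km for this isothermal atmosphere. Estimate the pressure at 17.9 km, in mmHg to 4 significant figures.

P ≈ 456.0 mmHg

Between two levels, P₂ = P₁ exp(−Δz/H) with Δz = z₂ − z₁.
Δz = 17900 − 3763.0 = 14137 m; Δz/H = 14137/21010 = 0.67287.
P₂ = 893.6 × exp(−0.67287) = 893.6 × 0.51024 = 455.95 mmHg.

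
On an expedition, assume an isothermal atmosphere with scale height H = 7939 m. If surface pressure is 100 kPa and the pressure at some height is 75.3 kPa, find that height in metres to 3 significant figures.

Invert the barometric formula: z = H ln(P₀/P).
P₀/P = 100/75.3 = 1.3280; ln(1.3280) = 0.28367.
z = 7939.0 × 0.28367 = 2252.1 m.

z ≈ 2250 m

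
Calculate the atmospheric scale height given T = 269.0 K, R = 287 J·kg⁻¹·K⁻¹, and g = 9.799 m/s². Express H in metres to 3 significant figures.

The scale height of an isothermal atmosphere is H = RT/g.
H = 287 × 269.0 / 9.799 = 77203/9.799 = 7878.7 m.

H ≈ 7880 m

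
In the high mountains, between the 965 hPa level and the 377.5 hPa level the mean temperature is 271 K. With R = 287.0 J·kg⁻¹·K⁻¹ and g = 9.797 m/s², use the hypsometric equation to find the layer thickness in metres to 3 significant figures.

Hypsometric equation: Δz = (R T̄/g) ln(P₁/P₂).
R T̄/g = 287.0 × 271 / 9.797 = 7938.9 m.
ln(965/377.5) = ln(2.5563) = 0.93856.
Δz = 7938.9 × 0.93856 = 7451.1 m.

Δz ≈ 7450 m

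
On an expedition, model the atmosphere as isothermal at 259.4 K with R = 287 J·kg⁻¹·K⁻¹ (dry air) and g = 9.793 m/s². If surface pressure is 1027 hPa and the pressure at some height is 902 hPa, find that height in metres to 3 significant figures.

Scale height: H = RT/g = 287 × 259.4 / 9.793 = 7602.1 m.
Invert the barometric formula: z = H ln(P₀/P).
P₀/P = 1027/902 = 1.1386; ln(1.1386) = 0.12980.
z = 7602.1 × 0.12980 = 986.75 m.

z ≈ 987 m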